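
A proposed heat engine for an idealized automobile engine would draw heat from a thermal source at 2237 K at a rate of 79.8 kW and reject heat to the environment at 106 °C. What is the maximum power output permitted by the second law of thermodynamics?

Ẇ_max ≈ 66.3 kW

T_C = 106 °C → 106 + 273.15 = 379.15 K.
By the Carnot theorem, η_max = 1 − T_C/T_H = 1 − 379.15/2237.00 = 0.8305.
W_max = η_max · Q_H = 0.8305 × 79.8 = 66.3 kW.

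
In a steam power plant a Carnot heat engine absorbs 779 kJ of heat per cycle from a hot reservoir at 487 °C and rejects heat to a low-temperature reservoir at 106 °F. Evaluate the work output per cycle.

W ≈ 457 kJ

T_H = 487 °C → 487 + 273.15 = 760.15 K.
T_C = 106 °F → (106 − 32) × 5/9 = 41.11 °C = 314.26 K.
The Carnot efficiency is η = 1 − T_C/T_H = 1 − 314.26/760.15 = 0.5866.
W = η·Q_H = 0.5866 × 779 = 457 kJ.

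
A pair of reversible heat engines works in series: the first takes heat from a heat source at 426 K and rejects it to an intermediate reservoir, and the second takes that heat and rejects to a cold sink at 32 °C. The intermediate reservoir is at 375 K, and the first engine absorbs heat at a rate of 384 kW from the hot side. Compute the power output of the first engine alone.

T_C = 32 °C → 32 + 273.15 = 305.15 K.
First-stage efficiency η₁ = 1 − T_m/T_H = 1 − 375.00/426.00 = 0.1197.
W₁ = η₁·Q_H = 0.1197 × 384 = 46.0 kW.

Ẇ₁ ≈ 46.0 kW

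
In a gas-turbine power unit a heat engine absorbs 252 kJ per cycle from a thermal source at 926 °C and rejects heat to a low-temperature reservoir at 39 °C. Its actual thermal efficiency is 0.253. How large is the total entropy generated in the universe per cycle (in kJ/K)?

ΔS_univ ≈ 0.393 kJ/K

T_H = 926 °C → 926 + 273.15 = 1199.15 K.
T_C = 39 °C → 39 + 273.15 = 312.15 K.
W = η·Q_H = 0.253 × 252 = 63.76 kJ, so Q_C = Q_H − W = 188.2 kJ.
The hot reservoir loses entropy Q_H/T_H = 252/1199.15 = 0.2101 kJ/K; the cold reservoir gains Q_C/T_C = 188.2/312.15 = 0.6031 kJ/K.
ΔS_univ = −Q_H/T_H + Q_C/T_C = 0.393 kJ/K (> 0, since η = 0.253 < η_Carnot = 0.740).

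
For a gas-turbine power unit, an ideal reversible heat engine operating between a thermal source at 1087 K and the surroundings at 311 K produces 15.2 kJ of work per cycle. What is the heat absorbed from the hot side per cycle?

The Carnot efficiency is η = 1 − T_C/T_H = 1 − 311.00/1087.00 = 0.7139.
Q_H = W/η = 15.2/0.7139 = 21.29 kJ.

Q_H ≈ 21.29 kJ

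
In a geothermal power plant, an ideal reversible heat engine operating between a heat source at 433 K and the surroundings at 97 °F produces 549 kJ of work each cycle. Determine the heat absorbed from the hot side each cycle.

Q_H ≈ 1920 kJ

T_C = 97 °F → (97 − 32) × 5/9 = 36.11 °C = 309.26 K.
Carnot efficiency: η = 1 − T_C/T_H = 1 − 309.26/433.00 = 0.2858.
Q_H = W/η = 549/0.2858 = 1920 kJ.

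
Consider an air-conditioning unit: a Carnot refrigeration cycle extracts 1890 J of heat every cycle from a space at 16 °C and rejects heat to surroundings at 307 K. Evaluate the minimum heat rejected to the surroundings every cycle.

Q_H ≈ 2010 J

T_C = 16 °C → 16 + 273.15 = 289.15 K.
For a reversible cycle Q_H/Q_C = T_H/T_C, so Q_H = Q_C·T_H/T_C = 1890 × 307.00/289.15 = 2010 J.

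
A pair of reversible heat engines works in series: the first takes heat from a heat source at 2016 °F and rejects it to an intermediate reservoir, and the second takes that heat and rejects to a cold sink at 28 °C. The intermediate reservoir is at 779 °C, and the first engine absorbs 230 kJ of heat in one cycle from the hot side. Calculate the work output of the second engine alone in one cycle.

W₂ ≈ 126 kJ

T_H = 2016 °F → (2016 − 32) × 5/9 = 1102.22 °C = 1375.37 K.
T_C = 28 °C → 28 + 273.15 = 301.15 K.
T_m = 779 °C → 779 + 273.15 = 1052.15 K.
Heat entering the second stage: Q_m = Q_H·(T_m/T_H) = 230 × 1052.15/1375.37 = 176 kJ.
Second-stage efficiency η₂ = 1 − T_C/T_m = 1 − 301.15/1052.15 = 0.7138, so W₂ = η₂·Q_m = 126 kJ.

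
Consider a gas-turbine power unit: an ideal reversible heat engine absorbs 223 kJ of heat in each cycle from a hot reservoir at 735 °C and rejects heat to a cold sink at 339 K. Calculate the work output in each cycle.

T_H = 735 °C → 735 + 273.15 = 1008.15 K.
For a reversible engine, η = 1 − T_C/T_H = 1 − 339.00/1008.15 = 0.6637.
W = η·Q_H = 0.6637 × 223 = 148.0 kJ.

W ≈ 148.0 kJ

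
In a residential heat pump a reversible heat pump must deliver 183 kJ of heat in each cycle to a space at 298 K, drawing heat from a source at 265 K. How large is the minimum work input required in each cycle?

COP_HP = T_H/(T_H − T_C) = 298.00/33.00 = 9.0303.
W = Q_H/COP_HP = 183/9.0303 = 20.3 kJ.

W_in ≈ 20.3 kJ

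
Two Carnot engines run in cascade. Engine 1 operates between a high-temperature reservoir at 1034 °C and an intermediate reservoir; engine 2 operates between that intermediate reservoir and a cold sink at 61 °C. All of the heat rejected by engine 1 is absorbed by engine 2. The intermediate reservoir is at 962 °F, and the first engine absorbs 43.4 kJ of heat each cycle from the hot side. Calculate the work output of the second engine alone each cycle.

T_H = 1034 °C → 1034 + 273.15 = 1307.15 K.
T_C = 61 °C → 61 + 273.15 = 334.15 K.
T_m = 962 °F → (962 − 32) × 5/9 = 516.67 °C = 789.82 K.
Heat entering the second stage: Q_m = Q_H·(T_m/T_H) = 43.4 × 789.82/1307.15 = 26.2 kJ.
Second-stage efficiency η₂ = 1 − T_C/T_m = 1 − 334.15/789.82 = 0.5769, so W₂ = η₂·Q_m = 15.1 kJ.

W₂ ≈ 15.1 kJ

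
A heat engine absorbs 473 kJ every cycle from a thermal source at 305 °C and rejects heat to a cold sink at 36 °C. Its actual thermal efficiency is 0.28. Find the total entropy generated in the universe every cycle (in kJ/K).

ΔS_univ ≈ 0.2835 kJ/K

T_H = 305 °C → 305 + 273.15 = 578.15 K.
T_C = 36 °C → 36 + 273.15 = 309.15 K.
W = η·Q_H = 0.28 × 473 = 132.4 kJ, so Q_C = Q_H − W = 340.6 kJ.
Entropy balance on the reservoirs: −Q_H/T_H = -0.8181 kJ/K, +Q_C/T_C = 1.102 kJ/K.
ΔS_univ = −Q_H/T_H + Q_C/T_C = 0.2835 kJ/K (> 0, since η = 0.28 < η_Carnot = 0.465).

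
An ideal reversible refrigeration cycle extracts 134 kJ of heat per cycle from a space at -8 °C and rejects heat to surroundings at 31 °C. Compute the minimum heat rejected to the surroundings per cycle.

Q_H ≈ 153.7 kJ

T_H = 31 °C → 31 + 273.15 = 304.15 K.
T_C = -8 °C → -8 + 273.15 = 265.15 K.
For a reversible cycle Q_H/Q_C = T_H/T_C, so Q_H = Q_C·T_H/T_C = 134 × 304.15/265.15 = 153.7 kJ.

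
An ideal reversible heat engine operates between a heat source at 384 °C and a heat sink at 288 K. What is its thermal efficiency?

η ≈ 0.562

T_H = 384 °C → 384 + 273.15 = 657.15 K.
For a reversible engine, η = 1 − T_C/T_H = 1 − 288.00/657.15 = 0.562.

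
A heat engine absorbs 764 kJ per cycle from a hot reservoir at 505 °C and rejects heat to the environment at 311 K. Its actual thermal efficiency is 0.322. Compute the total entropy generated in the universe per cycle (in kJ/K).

ΔS_univ ≈ 0.6838 kJ/K

T_H = 505 °C → 505 + 273.15 = 778.15 K.
W = η·Q_H = 0.322 × 764 = 246.0 kJ, so Q_C = Q_H − W = 518.0 kJ.
Reservoir entropy changes: ΔS_H = −Q_H/T_H = −764/778.15 = -0.9818 kJ/K and ΔS_C = +Q_C/T_C = 518.0/311.00 = 1.666 kJ/K.
ΔS_univ = −Q_H/T_H + Q_C/T_C = 0.6838 kJ/K (> 0, since η = 0.322 < η_Carnot = 0.600).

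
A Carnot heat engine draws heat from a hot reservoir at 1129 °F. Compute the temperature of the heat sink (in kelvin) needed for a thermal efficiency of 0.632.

T_H = 1129 °F → (1129 − 32) × 5/9 = 609.44 °C = 882.59 K.
From η = 1 − T_C/T_H, T_C = T_H·(1 − η) = 882.59 × (1 − 0.632) = 324.8 K.

T_C ≈ 324.8 K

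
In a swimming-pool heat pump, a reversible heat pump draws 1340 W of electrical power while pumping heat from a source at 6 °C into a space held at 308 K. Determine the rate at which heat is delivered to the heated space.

T_C = 6 °C → 6 + 273.15 = 279.15 K.
For a reversible heat pump, COP_HP = T_H/(T_H − T_C) = 308.00/28.85 = 10.6759.
Q_H = COP_HP · W = 10.6759 × 1340 = 14300 W.

Q̇_H ≈ 14300 W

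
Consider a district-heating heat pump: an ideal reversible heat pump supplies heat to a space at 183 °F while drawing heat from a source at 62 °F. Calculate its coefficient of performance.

T_H = 183 °F → (183 − 32) × 5/9 = 83.89 °C = 357.04 K.
T_C = 62 °F → (62 − 32) × 5/9 = 16.67 °C = 289.82 K.
For a reversible heat pump, COP_HP = T_H/(T_H − T_C) = 357.04/(357.04 − 289.82) = 5.31.

COP_HP ≈ 5.31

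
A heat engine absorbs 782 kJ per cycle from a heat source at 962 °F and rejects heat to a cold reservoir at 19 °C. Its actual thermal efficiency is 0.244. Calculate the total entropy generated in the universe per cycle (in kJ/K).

ΔS_univ ≈ 1.03 kJ/K

T_H = 962 °F → (962 − 32) × 5/9 = 516.67 °C = 789.82 K.
T_C = 19 °C → 19 + 273.15 = 292.15 K.
W = η·Q_H = 0.244 × 782 = 190.8 kJ, so Q_C = Q_H − W = 591.2 kJ.
Reservoir entropy changes: ΔS_H = −Q_H/T_H = −782/789.82 = -0.9901 kJ/K and ΔS_C = +Q_C/T_C = 591.2/292.15 = 2.024 kJ/K.
ΔS_univ = −Q_H/T_H + Q_C/T_C = 1.03 kJ/K (> 0, since η = 0.244 < η_Carnot = 0.630).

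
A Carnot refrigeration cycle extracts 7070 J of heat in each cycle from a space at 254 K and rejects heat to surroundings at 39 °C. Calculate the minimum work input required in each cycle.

T_H = 39 °C → 39 + 273.15 = 312.15 K.
Carnot COP: COP_R = T_C/(T_H − T_C) = 254.00/58.15 = 4.3680.
W = Q_C/COP_R = 7070/4.3680 = 1619 J.

W_in ≈ 1619 J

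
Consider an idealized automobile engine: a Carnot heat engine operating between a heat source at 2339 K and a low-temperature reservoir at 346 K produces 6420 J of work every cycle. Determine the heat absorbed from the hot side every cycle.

Q_H ≈ 7530 J

η_rev = 1 − T_C/T_H = 1 − 346.00/2339.00 = 0.8521.
Q_H = W/η = 6420/0.8521 = 7530 J.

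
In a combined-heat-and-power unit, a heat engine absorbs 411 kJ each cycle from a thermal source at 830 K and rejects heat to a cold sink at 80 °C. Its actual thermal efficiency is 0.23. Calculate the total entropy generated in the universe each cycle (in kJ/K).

ΔS_univ ≈ 0.4010 kJ/K

T_C = 80 °C → 80 + 273.15 = 353.15 K.
W = η·Q_H = 0.23 × 411 = 94.53 kJ, so Q_C = Q_H − W = 316.5 kJ.
Entropy balance on the reservoirs: −Q_H/T_H = -0.4952 kJ/K, +Q_C/T_C = 0.8961 kJ/K.
ΔS_univ = −Q_H/T_H + Q_C/T_C = 0.4010 kJ/K (> 0, since η = 0.23 < η_Carnot = 0.575).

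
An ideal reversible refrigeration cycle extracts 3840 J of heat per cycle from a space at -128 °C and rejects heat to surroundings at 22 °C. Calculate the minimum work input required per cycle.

T_H = 22 °C → 22 + 273.15 = 295.15 K.
T_C = -128 °C → -128 + 273.15 = 145.15 K.
Carnot COP: COP_R = T_C/(T_H − T_C) = 145.15/150.00 = 0.9677.
W = Q_C/COP_R = 3840/0.9677 = 3970 J.

W_in ≈ 3970 J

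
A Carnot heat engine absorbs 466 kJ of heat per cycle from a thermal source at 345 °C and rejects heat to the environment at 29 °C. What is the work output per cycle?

W ≈ 238.2 kJ

T_H = 345 °C → 345 + 273.15 = 618.15 K.
T_C = 29 °C → 29 + 273.15 = 302.15 K.
η_rev = 1 − T_C/T_H = 1 − 302.15/618.15 = 0.5112.
W = η·Q_H = 0.5112 × 466 = 238.2 kJ.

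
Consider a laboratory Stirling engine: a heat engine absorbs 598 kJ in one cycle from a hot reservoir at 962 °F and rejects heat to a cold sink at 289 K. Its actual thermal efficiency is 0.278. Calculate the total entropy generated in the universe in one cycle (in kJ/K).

T_H = 962 °F → (962 − 32) × 5/9 = 516.67 °C = 789.82 K.
W = η·Q_H = 0.278 × 598 = 166.2 kJ, so Q_C = Q_H − W = 431.8 kJ.
Reservoir entropy changes: ΔS_H = −Q_H/T_H = −598/789.82 = -0.7571 kJ/K and ΔS_C = +Q_C/T_C = 431.8/289.00 = 1.494 kJ/K.
ΔS_univ = −Q_H/T_H + Q_C/T_C = 0.737 kJ/K (> 0, since η = 0.278 < η_Carnot = 0.634).

ΔS_univ ≈ 0.737 kJ/K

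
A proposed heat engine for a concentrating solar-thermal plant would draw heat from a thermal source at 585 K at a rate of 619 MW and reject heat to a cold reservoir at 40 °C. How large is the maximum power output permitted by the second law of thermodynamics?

T_C = 40 °C → 40 + 273.15 = 313.15 K.
By the Carnot theorem, η_max = 1 − T_C/T_H = 1 − 313.15/585.00 = 0.4647.
W_max = η_max · Q_H = 0.4647 × 619 = 288 MW.

Ẇ_max ≈ 288 MW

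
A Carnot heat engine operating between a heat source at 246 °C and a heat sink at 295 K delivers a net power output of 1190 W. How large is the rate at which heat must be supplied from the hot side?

T_H = 246 °C → 246 + 273.15 = 519.15 K.
For a reversible engine, η = 1 − T_C/T_H = 1 − 295.00/519.15 = 0.4318.
Q_H = W/η = 1190/0.4318 = 2756 W.

Q̇_H ≈ 2756 W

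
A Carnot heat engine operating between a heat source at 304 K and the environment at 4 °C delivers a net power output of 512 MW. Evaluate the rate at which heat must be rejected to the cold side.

T_C = 4 °C → 4 + 273.15 = 277.15 K.
For a reversible engine, η = 1 − T_C/T_H = 1 − 277.15/304.00 = 0.0883.
Since Q_C/Q_H = T_C/T_H and Q_H = W/η, Q_C = W·T_C/(T_H − T_C) = 512 × 277.15/26.85 = 5280 MW.

Q̇_C ≈ 5280 MW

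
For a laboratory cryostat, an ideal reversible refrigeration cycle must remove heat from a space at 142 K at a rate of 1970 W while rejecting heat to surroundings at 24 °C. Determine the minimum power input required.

T_H = 24 °C → 24 + 273.15 = 297.15 K.
For a reversible refrigerator, COP_R = T_C/(T_H − T_C) = 142.00/155.15 = 0.9152.
W = Q_C/COP_R = 1970/0.9152 = 2150 W.

Ẇ_in ≈ 2150 W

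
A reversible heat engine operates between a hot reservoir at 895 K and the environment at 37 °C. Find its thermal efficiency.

η ≈ 0.6535

T_C = 37 °C → 37 + 273.15 = 310.15 K.
For a reversible engine, η = 1 − T_C/T_H = 1 − 310.15/895.00 = 0.6535.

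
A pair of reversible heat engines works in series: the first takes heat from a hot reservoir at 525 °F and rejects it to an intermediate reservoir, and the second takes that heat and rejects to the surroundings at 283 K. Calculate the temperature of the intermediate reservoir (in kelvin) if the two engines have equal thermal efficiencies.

T_m ≈ 393.5 K

T_H = 525 °F → (525 − 32) × 5/9 = 273.89 °C = 547.04 K.
Equal efficiencies require 1 − T_m/T_H = 1 − T_C/T_m, i.e. T_m/T_H = T_C/T_m, so T_m = √(T_H·T_C) = √(547.04 × 283.00) = 393.5 K.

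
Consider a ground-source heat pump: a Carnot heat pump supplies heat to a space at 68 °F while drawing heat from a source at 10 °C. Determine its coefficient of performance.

COP_HP ≈ 29.31

T_H = 68 °F → (68 − 32) × 5/9 = 20.00 °C = 293.15 K.
T_C = 10 °C → 10 + 273.15 = 283.15 K.
Reversible heating COP: COP_HP = T_H/(T_H − T_C) = 293.15/(293.15 − 283.15) = 29.31.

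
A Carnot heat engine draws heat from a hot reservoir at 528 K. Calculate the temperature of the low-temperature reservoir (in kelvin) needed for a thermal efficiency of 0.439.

From η = 1 − T_C/T_H, T_C = T_H·(1 − η) = 528.00 × (1 − 0.439) = 296 K.

T_C ≈ 296 K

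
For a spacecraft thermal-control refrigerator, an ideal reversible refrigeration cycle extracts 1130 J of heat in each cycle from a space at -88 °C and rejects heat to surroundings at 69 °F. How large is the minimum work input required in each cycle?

T_H = 69 °F → (69 − 32) × 5/9 = 20.56 °C = 293.71 K.
T_C = -88 °C → -88 + 273.15 = 185.15 K.
For a reversible refrigerator, COP_R = T_C/(T_H − T_C) = 185.15/108.56 = 1.7056.
W = Q_C/COP_R = 1130/1.7056 = 663 J.

W_in ≈ 663 J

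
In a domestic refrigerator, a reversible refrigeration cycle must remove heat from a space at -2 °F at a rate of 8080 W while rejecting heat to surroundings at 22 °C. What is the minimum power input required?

T_H = 22 °C → 22 + 273.15 = 295.15 K.
T_C = -2 °F → (-2 − 32) × 5/9 = -18.89 °C = 254.26 K.
For a reversible refrigerator, COP_R = T_C/(T_H − T_C) = 254.26/40.89 = 6.2183.
W = Q_C/COP_R = 8080/6.2183 = 1300 W.

Ẇ_in ≈ 1300 W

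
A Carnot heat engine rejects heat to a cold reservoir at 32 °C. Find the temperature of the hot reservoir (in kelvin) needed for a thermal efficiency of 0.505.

T_C = 32 °C → 32 + 273.15 = 305.15 K.
From η = 1 − T_C/T_H, solving for T_H gives T_H = T_C/(1 − η) = 305.15/(1 − 0.505) = 616.5 K.

T_H ≈ 616.5 K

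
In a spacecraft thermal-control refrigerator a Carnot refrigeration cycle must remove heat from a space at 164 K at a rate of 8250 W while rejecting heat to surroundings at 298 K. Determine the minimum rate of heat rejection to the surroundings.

Q̇_H ≈ 15000 W

For a reversible cycle Q_H/Q_C = T_H/T_C, so Q_H = Q_C·T_H/T_C = 8250 × 298.00/164.00 = 15000 W.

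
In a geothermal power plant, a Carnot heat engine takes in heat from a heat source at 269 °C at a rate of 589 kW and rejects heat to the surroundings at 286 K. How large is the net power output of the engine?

Ẇ ≈ 278 kW

T_H = 269 °C → 269 + 273.15 = 542.15 K.
The Carnot efficiency is η = 1 − T_C/T_H = 1 − 286.00/542.15 = 0.4725.
W = η·Q_H = 0.4725 × 589 = 278 kW.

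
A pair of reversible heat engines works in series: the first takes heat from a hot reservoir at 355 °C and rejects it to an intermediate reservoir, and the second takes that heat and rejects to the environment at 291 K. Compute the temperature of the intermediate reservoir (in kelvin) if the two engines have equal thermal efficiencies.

T_m ≈ 428 K

T_H = 355 °C → 355 + 273.15 = 628.15 K.
Equal efficiencies require 1 − T_m/T_H = 1 − T_C/T_m, i.e. T_m/T_H = T_C/T_m, so T_m = √(T_H·T_C) = √(628.15 × 291.00) = 428 K.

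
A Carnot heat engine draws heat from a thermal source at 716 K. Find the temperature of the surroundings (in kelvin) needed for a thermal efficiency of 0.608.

From η = 1 − T_C/T_H, T_C = T_H·(1 − η) = 716.00 × (1 − 0.608) = 281 K.

T_C ≈ 281 K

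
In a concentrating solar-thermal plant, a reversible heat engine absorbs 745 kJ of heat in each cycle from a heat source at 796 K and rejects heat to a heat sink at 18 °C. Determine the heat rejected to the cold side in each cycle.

T_C = 18 °C → 18 + 273.15 = 291.15 K.
For a reversible engine, η = 1 − T_C/T_H = 1 − 291.15/796.00 = 0.6342.
For a reversible cycle Q_C/Q_H = T_C/T_H, so Q_C = 745 × 291.15/796.00 = 272 kJ.

Q_C ≈ 272 kJ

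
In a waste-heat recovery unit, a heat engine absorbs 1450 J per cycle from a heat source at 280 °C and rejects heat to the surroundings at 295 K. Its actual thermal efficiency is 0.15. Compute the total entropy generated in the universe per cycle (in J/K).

ΔS_univ ≈ 1.56 J/K

T_H = 280 °C → 280 + 273.15 = 553.15 K.
W = η·Q_H = 0.15 × 1450 = 217.5 J, so Q_C = Q_H − W = 1232 J.
Reservoir entropy changes: ΔS_H = −Q_H/T_H = −1450/553.15 = -2.621 J/K and ΔS_C = +Q_C/T_C = 1232/295.00 = 4.178 J/K.
ΔS_univ = −Q_H/T_H + Q_C/T_C = 1.56 J/K (> 0, since η = 0.15 < η_Carnot = 0.467).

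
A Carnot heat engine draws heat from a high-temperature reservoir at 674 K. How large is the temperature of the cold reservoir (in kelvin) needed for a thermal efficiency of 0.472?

T_C ≈ 355.9 K

From η = 1 − T_C/T_H, T_C = T_H·(1 − η) = 674.00 × (1 − 0.472) = 355.9 K.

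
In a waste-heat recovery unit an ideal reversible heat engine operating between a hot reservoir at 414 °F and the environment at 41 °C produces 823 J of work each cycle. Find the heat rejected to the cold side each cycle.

T_H = 414 °F → (414 − 32) × 5/9 = 212.22 °C = 485.37 K.
T_C = 41 °C → 41 + 273.15 = 314.15 K.
Since the cycle is reversible, η = 1 − T_C/T_H = 1 − 314.15/485.37 = 0.3528.
Since Q_C/Q_H = T_C/T_H and Q_H = W/η, Q_C = W·T_C/(T_H − T_C) = 823 × 314.15/171.22 = 1510 J.

Q_C ≈ 1510 J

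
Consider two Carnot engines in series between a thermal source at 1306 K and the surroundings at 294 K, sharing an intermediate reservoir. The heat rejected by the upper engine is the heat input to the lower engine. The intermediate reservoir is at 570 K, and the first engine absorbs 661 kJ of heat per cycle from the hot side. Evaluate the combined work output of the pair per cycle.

W_total ≈ 512.2 kJ

Two reversible stages in series are equivalent to a single Carnot engine between T_H and T_C, so η_total = 1 − T_C/T_H = 1 − 294.00/1306.00 = 0.7749.
W_total = η_total · Q_H = 0.7749 × 661 = 512.2 kJ.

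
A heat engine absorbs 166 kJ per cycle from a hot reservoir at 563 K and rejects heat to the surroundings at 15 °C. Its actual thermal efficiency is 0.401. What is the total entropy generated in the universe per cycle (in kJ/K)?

T_C = 15 °C → 15 + 273.15 = 288.15 K.
W = η·Q_H = 0.401 × 166 = 66.57 kJ, so Q_C = Q_H − W = 99.43 kJ.
Reservoir entropy changes: ΔS_H = −Q_H/T_H = −166/563.00 = -0.2948 kJ/K and ΔS_C = +Q_C/T_C = 99.43/288.15 = 0.3451 kJ/K.
ΔS_univ = −Q_H/T_H + Q_C/T_C = 0.0502 kJ/K (> 0, since η = 0.401 < η_Carnot = 0.488).

ΔS_univ ≈ 0.0502 kJ/K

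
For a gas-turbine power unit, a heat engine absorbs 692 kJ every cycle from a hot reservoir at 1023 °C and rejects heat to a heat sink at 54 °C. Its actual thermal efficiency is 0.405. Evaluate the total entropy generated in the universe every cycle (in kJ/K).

T_H = 1023 °C → 1023 + 273.15 = 1296.15 K.
T_C = 54 °C → 54 + 273.15 = 327.15 K.
W = η·Q_H = 0.405 × 692 = 280.3 kJ, so Q_C = Q_H − W = 411.7 kJ.
Reservoir entropy changes: ΔS_H = −Q_H/T_H = −692/1296.15 = -0.5339 kJ/K and ΔS_C = +Q_C/T_C = 411.7/327.15 = 1.259 kJ/K.
ΔS_univ = −Q_H/T_H + Q_C/T_C = 0.725 kJ/K (> 0, since η = 0.405 < η_Carnot = 0.748).

ΔS_univ ≈ 0.725 kJ/K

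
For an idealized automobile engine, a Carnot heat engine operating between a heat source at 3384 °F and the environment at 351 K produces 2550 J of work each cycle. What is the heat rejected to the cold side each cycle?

T_H = 3384 °F → (3384 − 32) × 5/9 = 1862.22 °C = 2135.37 K.
Since the cycle is reversible, η = 1 − T_C/T_H = 1 − 351.00/2135.37 = 0.8356.
Since Q_C/Q_H = T_C/T_H and Q_H = W/η, Q_C = W·T_C/(T_H − T_C) = 2550 × 351.00/1784.37 = 501.6 J.

Q_C ≈ 501.6 J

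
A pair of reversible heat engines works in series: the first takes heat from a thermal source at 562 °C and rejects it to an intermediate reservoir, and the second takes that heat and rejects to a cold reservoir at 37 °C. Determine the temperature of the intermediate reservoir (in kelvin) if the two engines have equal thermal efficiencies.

T_H = 562 °C → 562 + 273.15 = 835.15 K.
T_C = 37 °C → 37 + 273.15 = 310.15 K.
Equal efficiencies require 1 − T_m/T_H = 1 − T_C/T_m, i.e. T_m/T_H = T_C/T_m, so T_m = √(T_H·T_C) = √(835.15 × 310.15) = 508.9 K.

T_m ≈ 508.9 K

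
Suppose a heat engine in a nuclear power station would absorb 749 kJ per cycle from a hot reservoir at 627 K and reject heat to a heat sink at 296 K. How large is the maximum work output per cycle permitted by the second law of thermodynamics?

W_max ≈ 395 kJ

By the Carnot theorem, η_max = 1 − T_C/T_H = 1 − 296.00/627.00 = 0.5279.
W_max = η_max · Q_H = 0.5279 × 749 = 395 kJ.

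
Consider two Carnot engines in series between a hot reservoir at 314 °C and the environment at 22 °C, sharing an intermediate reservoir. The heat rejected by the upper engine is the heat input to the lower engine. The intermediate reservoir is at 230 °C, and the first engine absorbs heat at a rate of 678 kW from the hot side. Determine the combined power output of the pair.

Ẇ_total ≈ 337 kW

T_H = 314 °C → 314 + 273.15 = 587.15 K.
T_C = 22 °C → 22 + 273.15 = 295.15 K.
Two reversible stages in series are equivalent to a single Carnot engine between T_H and T_C, so η_total = 1 − T_C/T_H = 1 − 295.15/587.15 = 0.4973.
W_total = η_total · Q_H = 0.4973 × 678 = 337 kW.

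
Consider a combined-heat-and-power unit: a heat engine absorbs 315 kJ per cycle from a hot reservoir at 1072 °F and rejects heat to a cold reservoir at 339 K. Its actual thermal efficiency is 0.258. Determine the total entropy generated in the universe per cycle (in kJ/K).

ΔS_univ ≈ 0.3193 kJ/K

T_H = 1072 °F → (1072 − 32) × 5/9 = 577.78 °C = 850.93 K.
W = η·Q_H = 0.258 × 315 = 81.27 kJ, so Q_C = Q_H − W = 233.7 kJ.
Entropy balance on the reservoirs: −Q_H/T_H = -0.3702 kJ/K, +Q_C/T_C = 0.6895 kJ/K.
ΔS_univ = −Q_H/T_H + Q_C/T_C = 0.3193 kJ/K (> 0, since η = 0.258 < η_Carnot = 0.602).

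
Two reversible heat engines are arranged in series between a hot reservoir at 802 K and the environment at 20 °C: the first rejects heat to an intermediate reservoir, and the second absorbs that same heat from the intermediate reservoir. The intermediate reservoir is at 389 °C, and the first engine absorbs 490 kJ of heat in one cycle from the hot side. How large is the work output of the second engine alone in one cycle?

W₂ ≈ 225.4 kJ

T_C = 20 °C → 20 + 273.15 = 293.15 K.
T_m = 389 °C → 389 + 273.15 = 662.15 K.
Heat entering the second stage: Q_m = Q_H·(T_m/T_H) = 490 × 662.15/802.00 = 404.6 kJ.
Second-stage efficiency η₂ = 1 − T_C/T_m = 1 − 293.15/662.15 = 0.5573, so W₂ = η₂·Q_m = 225.4 kJ.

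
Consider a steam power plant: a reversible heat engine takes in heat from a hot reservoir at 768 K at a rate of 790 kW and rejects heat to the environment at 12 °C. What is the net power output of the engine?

Ẇ ≈ 497 kW

T_C = 12 °C → 12 + 273.15 = 285.15 K.
For a reversible engine, η = 1 − T_C/T_H = 1 − 285.15/768.00 = 0.6287.
W = η·Q_H = 0.6287 × 790 = 497 kW.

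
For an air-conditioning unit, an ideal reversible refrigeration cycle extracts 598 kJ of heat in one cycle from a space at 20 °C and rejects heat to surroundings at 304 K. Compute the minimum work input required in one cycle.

T_C = 20 °C → 20 + 273.15 = 293.15 K.
The reversible coefficient of performance is COP_R = T_C/(T_H − T_C) = 293.15/10.85 = 27.0184.
W = Q_C/COP_R = 598/27.0184 = 22.1 kJ.

W_in ≈ 22.1 kJ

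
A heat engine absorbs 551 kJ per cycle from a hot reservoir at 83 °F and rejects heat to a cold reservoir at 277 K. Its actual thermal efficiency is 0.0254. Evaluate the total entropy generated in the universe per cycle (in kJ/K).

T_H = 83 °F → (83 − 32) × 5/9 = 28.33 °C = 301.48 K.
W = η·Q_H = 0.0254 × 551 = 14.00 kJ, so Q_C = Q_H − W = 537.0 kJ.
Entropy balance on the reservoirs: −Q_H/T_H = -1.828 kJ/K, +Q_C/T_C = 1.939 kJ/K.
ΔS_univ = −Q_H/T_H + Q_C/T_C = 0.111 kJ/K (> 0, since η = 0.0254 < η_Carnot = 0.081).

ΔS_univ ≈ 0.111 kJ/K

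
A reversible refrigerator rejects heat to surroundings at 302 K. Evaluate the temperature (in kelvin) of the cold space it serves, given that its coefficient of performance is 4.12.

COP_R = T_C/(T_H − T_C) ⇒ T_C = T_H·COP_R/(1 + COP_R) = 302.00 × 4.12/(1 + 4.12) = 243 K.

T_C ≈ 243 K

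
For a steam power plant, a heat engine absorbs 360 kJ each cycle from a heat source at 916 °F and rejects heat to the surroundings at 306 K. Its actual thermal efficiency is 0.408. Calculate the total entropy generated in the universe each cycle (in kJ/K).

T_H = 916 °F → (916 − 32) × 5/9 = 491.11 °C = 764.26 K.
W = η·Q_H = 0.408 × 360 = 146.9 kJ, so Q_C = Q_H − W = 213.1 kJ.
The hot reservoir loses entropy Q_H/T_H = 360/764.26 = 0.4710 kJ/K; the cold reservoir gains Q_C/T_C = 213.1/306.00 = 0.6965 kJ/K.
ΔS_univ = −Q_H/T_H + Q_C/T_C = 0.225 kJ/K (> 0, since η = 0.408 < η_Carnot = 0.600).

ΔS_univ ≈ 0.225 kJ/K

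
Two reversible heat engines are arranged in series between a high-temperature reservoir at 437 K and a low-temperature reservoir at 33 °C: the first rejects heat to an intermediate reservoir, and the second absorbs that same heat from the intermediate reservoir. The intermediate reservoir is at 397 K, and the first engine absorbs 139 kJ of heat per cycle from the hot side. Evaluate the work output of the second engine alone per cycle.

T_C = 33 °C → 33 + 273.15 = 306.15 K.
Heat entering the second stage: Q_m = Q_H·(T_m/T_H) = 139 × 397.00/437.00 = 126 kJ.
Second-stage efficiency η₂ = 1 − T_C/T_m = 1 − 306.15/397.00 = 0.2288, so W₂ = η₂·Q_m = 28.9 kJ.

W₂ ≈ 28.9 kJ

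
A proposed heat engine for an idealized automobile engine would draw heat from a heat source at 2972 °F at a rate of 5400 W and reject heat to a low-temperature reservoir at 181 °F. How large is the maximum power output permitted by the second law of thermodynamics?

T_H = 2972 °F → (2972 − 32) × 5/9 = 1633.33 °C = 1906.48 K.
T_C = 181 °F → (181 − 32) × 5/9 = 82.78 °C = 355.93 K.
By the Carnot theorem, η_max = 1 − T_C/T_H = 1 − 355.93/1906.48 = 0.8133.
W_max = η_max · Q_H = 0.8133 × 5400 = 4392 W.

Ẇ_max ≈ 4392 W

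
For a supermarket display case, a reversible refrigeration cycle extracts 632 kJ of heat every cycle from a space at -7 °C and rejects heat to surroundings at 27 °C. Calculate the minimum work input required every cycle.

T_H = 27 °C → 27 + 273.15 = 300.15 K.
T_C = -7 °C → -7 + 273.15 = 266.15 K.
For a reversible refrigerator, COP_R = T_C/(T_H − T_C) = 266.15/34.00 = 7.8279.
W = Q_C/COP_R = 632/7.8279 = 80.7 kJ.

W_in ≈ 80.7 kJ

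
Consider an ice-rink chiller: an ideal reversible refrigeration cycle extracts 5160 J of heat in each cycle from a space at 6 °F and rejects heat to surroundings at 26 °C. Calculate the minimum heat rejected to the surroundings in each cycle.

T_H = 26 °C → 26 + 273.15 = 299.15 K.
T_C = 6 °F → (6 − 32) × 5/9 = -14.44 °C = 258.71 K.
For a reversible cycle Q_H/Q_C = T_H/T_C, so Q_H = Q_C·T_H/T_C = 5160 × 299.15/258.71 = 5970 J.

Q_H ≈ 5970 J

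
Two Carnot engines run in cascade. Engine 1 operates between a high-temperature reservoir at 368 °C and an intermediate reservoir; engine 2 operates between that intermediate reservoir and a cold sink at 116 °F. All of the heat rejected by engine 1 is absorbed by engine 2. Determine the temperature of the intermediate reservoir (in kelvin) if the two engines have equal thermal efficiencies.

T_m ≈ 452.8 K

T_H = 368 °C → 368 + 273.15 = 641.15 K.
T_C = 116 °F → (116 − 32) × 5/9 = 46.67 °C = 319.82 K.
Equal efficiencies require 1 − T_m/T_H = 1 − T_C/T_m, i.e. T_m/T_H = T_C/T_m, so T_m = √(T_H·T_C) = √(641.15 × 319.82) = 452.8 K.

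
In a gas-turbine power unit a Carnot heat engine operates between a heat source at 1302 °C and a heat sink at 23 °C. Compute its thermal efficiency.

T_H = 1302 °C → 1302 + 273.15 = 1575.15 K.
T_C = 23 °C → 23 + 273.15 = 296.15 K.
η_rev = 1 − T_C/T_H = 1 − 296.15/1575.15 = 0.812.

η ≈ 0.812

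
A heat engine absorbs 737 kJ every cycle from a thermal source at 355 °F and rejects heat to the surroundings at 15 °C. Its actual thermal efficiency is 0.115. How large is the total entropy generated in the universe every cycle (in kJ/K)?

T_H = 355 °F → (355 − 32) × 5/9 = 179.44 °C = 452.59 K.
T_C = 15 °C → 15 + 273.15 = 288.15 K.
W = η·Q_H = 0.115 × 737 = 84.76 kJ, so Q_C = Q_H − W = 652.2 kJ.
Reservoir entropy changes: ΔS_H = −Q_H/T_H = −737/452.59 = -1.628 kJ/K and ΔS_C = +Q_C/T_C = 652.2/288.15 = 2.264 kJ/K.
ΔS_univ = −Q_H/T_H + Q_C/T_C = 0.635 kJ/K (> 0, since η = 0.115 < η_Carnot = 0.363).

ΔS_univ ≈ 0.635 kJ/K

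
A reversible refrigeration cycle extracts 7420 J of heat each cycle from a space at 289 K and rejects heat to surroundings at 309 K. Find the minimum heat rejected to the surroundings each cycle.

For a reversible cycle Q_H/Q_C = T_H/T_C, so Q_H = Q_C·T_H/T_C = 7420 × 309.00/289.00 = 7933 J.

Q_H ≈ 7933 J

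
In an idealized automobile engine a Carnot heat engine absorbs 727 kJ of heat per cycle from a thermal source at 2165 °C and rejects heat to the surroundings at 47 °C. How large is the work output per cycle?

T_H = 2165 °C → 2165 + 273.15 = 2438.15 K.
T_C = 47 °C → 47 + 273.15 = 320.15 K.
η_rev = 1 − T_C/T_H = 1 − 320.15/2438.15 = 0.8687.
W = η·Q_H = 0.8687 × 727 = 632 kJ.

W ≈ 632 kJ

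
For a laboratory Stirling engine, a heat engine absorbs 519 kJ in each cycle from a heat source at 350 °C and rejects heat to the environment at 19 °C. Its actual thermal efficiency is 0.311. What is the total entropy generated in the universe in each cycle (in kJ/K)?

T_H = 350 °C → 350 + 273.15 = 623.15 K.
T_C = 19 °C → 19 + 273.15 = 292.15 K.
W = η·Q_H = 0.311 × 519 = 161.4 kJ, so Q_C = Q_H − W = 357.6 kJ.
Reservoir entropy changes: ΔS_H = −Q_H/T_H = −519/623.15 = -0.8329 kJ/K and ΔS_C = +Q_C/T_C = 357.6/292.15 = 1.224 kJ/K.
ΔS_univ = −Q_H/T_H + Q_C/T_C = 0.3911 kJ/K (> 0, since η = 0.311 < η_Carnot = 0.531).

ΔS_univ ≈ 0.3911 kJ/K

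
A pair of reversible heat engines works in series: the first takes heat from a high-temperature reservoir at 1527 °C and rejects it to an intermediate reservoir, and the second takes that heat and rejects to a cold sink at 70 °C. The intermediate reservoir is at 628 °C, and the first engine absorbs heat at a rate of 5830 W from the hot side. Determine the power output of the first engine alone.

Ẇ₁ ≈ 2910 W

T_H = 1527 °C → 1527 + 273.15 = 1800.15 K.
T_C = 70 °C → 70 + 273.15 = 343.15 K.
T_m = 628 °C → 628 + 273.15 = 901.15 K.
First-stage efficiency η₁ = 1 − T_m/T_H = 1 − 901.15/1800.15 = 0.4994.
W₁ = η₁·Q_H = 0.4994 × 5830 = 2910 W.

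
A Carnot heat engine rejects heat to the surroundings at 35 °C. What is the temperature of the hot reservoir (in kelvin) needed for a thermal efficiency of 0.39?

T_C = 35 °C → 35 + 273.15 = 308.15 K.
From η = 1 − T_C/T_H, solving for T_H gives T_H = T_C/(1 − η) = 308.15/(1 − 0.39) = 505 K.

T_H ≈ 505 K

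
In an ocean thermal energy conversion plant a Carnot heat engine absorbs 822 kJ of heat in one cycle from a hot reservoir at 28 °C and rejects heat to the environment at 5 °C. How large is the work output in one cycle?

T_H = 28 °C → 28 + 273.15 = 301.15 K.
T_C = 5 °C → 5 + 273.15 = 278.15 K.
Since the cycle is reversible, η = 1 − T_C/T_H = 1 − 278.15/301.15 = 0.0764.
W = η·Q_H = 0.0764 × 822 = 62.8 kJ.

W ≈ 62.8 kJ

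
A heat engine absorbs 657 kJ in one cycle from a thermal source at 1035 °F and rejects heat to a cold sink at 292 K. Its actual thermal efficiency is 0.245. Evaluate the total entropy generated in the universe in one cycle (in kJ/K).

T_H = 1035 °F → (1035 − 32) × 5/9 = 557.22 °C = 830.37 K.
W = η·Q_H = 0.245 × 657 = 161.0 kJ, so Q_C = Q_H − W = 496.0 kJ.
Entropy balance on the reservoirs: −Q_H/T_H = -0.7912 kJ/K, +Q_C/T_C = 1.699 kJ/K.
ΔS_univ = −Q_H/T_H + Q_C/T_C = 0.908 kJ/K (> 0, since η = 0.245 < η_Carnot = 0.648).

ΔS_univ ≈ 0.908 kJ/K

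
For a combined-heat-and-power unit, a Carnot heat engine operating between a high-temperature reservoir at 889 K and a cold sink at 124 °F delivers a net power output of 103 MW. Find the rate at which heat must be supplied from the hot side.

Q̇_H ≈ 162 MW

T_C = 124 °F → (124 − 32) × 5/9 = 51.11 °C = 324.26 K.
For a reversible engine, η = 1 − T_C/T_H = 1 − 324.26/889.00 = 0.6353.
Q_H = W/η = 103/0.6353 = 162 MW.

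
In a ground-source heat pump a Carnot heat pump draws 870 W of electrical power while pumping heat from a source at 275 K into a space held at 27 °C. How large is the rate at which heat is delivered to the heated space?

Q̇_H ≈ 10400 W

T_H = 27 °C → 27 + 273.15 = 300.15 K.
COP_HP = T_H/(T_H − T_C) = 300.15/25.15 = 11.9344.
Q_H = COP_HP · W = 11.9344 × 870 = 10400 W.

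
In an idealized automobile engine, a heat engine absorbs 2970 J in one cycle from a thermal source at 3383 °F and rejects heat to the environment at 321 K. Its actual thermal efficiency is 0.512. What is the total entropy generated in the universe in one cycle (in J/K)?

T_H = 3383 °F → (3383 − 32) × 5/9 = 1861.67 °C = 2134.82 K.
W = η·Q_H = 0.512 × 2970 = 1521 J, so Q_C = Q_H − W = 1449 J.
Reservoir entropy changes: ΔS_H = −Q_H/T_H = −2970/2134.82 = -1.391 J/K and ΔS_C = +Q_C/T_C = 1449/321.00 = 4.515 J/K.
ΔS_univ = −Q_H/T_H + Q_C/T_C = 3.124 J/K (> 0, since η = 0.512 < η_Carnot = 0.850).

ΔS_univ ≈ 3.124 J/K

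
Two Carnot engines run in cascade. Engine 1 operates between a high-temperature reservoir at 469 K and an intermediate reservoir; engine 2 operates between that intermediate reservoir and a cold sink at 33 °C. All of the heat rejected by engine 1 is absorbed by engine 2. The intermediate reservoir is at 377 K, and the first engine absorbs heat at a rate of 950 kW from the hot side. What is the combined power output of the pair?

Ẇ_total ≈ 329.9 kW

T_C = 33 °C → 33 + 273.15 = 306.15 K.
Two reversible stages in series are equivalent to a single Carnot engine between T_H and T_C, so η_total = 1 − T_C/T_H = 1 − 306.15/469.00 = 0.3472.
W_total = η_total · Q_H = 0.3472 × 950 = 329.9 kW.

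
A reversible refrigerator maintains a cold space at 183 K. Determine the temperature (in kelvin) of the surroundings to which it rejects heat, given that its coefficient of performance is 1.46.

T_H ≈ 308 K

COP_R = T_C/(T_H − T_C) ⇒ T_H = T_C·(1 + 1/COP_R) = 183.00 × (1 + 1/1.46) = 308 K.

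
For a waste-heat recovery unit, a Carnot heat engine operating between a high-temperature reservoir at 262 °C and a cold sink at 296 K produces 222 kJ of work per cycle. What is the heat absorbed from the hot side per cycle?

T_H = 262 °C → 262 + 273.15 = 535.15 K.
η_rev = 1 − T_C/T_H = 1 − 296.00/535.15 = 0.4469.
Q_H = W/η = 222/0.4469 = 497 kJ.

Q_H ≈ 497 kJ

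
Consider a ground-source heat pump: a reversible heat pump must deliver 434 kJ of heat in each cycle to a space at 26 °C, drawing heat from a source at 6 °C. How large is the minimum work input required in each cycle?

W_in ≈ 29.0 kJ

T_H = 26 °C → 26 + 273.15 = 299.15 K.
T_C = 6 °C → 6 + 273.15 = 279.15 K.
The Carnot heat-pump COP is COP_HP = T_H/(T_H − T_C) = 299.15/20.00 = 14.9575.
W = Q_H/COP_HP = 434/14.9575 = 29.0 kJ.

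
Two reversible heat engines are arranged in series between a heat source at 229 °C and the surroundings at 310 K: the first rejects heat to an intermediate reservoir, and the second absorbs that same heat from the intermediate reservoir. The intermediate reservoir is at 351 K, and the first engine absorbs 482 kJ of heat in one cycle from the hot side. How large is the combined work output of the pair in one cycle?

W_total ≈ 184.4 kJ

T_H = 229 °C → 229 + 273.15 = 502.15 K.
Two reversible stages in series are equivalent to a single Carnot engine between T_H and T_C, so η_total = 1 − T_C/T_H = 1 − 310.00/502.15 = 0.3827.
W_total = η_total · Q_H = 0.3827 × 482 = 184.4 kJ.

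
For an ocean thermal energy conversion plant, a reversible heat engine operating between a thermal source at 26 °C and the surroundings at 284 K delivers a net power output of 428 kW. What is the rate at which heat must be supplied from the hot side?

Q̇_H ≈ 8450 kW

T_H = 26 °C → 26 + 273.15 = 299.15 K.
The Carnot efficiency is η = 1 − T_C/T_H = 1 − 284.00/299.15 = 0.0506.
Q_H = W/η = 428/0.0506 = 8450 kW.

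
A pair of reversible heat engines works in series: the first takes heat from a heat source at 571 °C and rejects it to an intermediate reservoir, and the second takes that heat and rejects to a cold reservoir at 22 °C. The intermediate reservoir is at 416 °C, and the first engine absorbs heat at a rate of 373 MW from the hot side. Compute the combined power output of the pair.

Ẇ_total ≈ 243 MW

T_H = 571 °C → 571 + 273.15 = 844.15 K.
T_C = 22 °C → 22 + 273.15 = 295.15 K.
Two reversible stages in series are equivalent to a single Carnot engine between T_H and T_C, so η_total = 1 − T_C/T_H = 1 − 295.15/844.15 = 0.6504.
W_total = η_total · Q_H = 0.6504 × 373 = 243 MW.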